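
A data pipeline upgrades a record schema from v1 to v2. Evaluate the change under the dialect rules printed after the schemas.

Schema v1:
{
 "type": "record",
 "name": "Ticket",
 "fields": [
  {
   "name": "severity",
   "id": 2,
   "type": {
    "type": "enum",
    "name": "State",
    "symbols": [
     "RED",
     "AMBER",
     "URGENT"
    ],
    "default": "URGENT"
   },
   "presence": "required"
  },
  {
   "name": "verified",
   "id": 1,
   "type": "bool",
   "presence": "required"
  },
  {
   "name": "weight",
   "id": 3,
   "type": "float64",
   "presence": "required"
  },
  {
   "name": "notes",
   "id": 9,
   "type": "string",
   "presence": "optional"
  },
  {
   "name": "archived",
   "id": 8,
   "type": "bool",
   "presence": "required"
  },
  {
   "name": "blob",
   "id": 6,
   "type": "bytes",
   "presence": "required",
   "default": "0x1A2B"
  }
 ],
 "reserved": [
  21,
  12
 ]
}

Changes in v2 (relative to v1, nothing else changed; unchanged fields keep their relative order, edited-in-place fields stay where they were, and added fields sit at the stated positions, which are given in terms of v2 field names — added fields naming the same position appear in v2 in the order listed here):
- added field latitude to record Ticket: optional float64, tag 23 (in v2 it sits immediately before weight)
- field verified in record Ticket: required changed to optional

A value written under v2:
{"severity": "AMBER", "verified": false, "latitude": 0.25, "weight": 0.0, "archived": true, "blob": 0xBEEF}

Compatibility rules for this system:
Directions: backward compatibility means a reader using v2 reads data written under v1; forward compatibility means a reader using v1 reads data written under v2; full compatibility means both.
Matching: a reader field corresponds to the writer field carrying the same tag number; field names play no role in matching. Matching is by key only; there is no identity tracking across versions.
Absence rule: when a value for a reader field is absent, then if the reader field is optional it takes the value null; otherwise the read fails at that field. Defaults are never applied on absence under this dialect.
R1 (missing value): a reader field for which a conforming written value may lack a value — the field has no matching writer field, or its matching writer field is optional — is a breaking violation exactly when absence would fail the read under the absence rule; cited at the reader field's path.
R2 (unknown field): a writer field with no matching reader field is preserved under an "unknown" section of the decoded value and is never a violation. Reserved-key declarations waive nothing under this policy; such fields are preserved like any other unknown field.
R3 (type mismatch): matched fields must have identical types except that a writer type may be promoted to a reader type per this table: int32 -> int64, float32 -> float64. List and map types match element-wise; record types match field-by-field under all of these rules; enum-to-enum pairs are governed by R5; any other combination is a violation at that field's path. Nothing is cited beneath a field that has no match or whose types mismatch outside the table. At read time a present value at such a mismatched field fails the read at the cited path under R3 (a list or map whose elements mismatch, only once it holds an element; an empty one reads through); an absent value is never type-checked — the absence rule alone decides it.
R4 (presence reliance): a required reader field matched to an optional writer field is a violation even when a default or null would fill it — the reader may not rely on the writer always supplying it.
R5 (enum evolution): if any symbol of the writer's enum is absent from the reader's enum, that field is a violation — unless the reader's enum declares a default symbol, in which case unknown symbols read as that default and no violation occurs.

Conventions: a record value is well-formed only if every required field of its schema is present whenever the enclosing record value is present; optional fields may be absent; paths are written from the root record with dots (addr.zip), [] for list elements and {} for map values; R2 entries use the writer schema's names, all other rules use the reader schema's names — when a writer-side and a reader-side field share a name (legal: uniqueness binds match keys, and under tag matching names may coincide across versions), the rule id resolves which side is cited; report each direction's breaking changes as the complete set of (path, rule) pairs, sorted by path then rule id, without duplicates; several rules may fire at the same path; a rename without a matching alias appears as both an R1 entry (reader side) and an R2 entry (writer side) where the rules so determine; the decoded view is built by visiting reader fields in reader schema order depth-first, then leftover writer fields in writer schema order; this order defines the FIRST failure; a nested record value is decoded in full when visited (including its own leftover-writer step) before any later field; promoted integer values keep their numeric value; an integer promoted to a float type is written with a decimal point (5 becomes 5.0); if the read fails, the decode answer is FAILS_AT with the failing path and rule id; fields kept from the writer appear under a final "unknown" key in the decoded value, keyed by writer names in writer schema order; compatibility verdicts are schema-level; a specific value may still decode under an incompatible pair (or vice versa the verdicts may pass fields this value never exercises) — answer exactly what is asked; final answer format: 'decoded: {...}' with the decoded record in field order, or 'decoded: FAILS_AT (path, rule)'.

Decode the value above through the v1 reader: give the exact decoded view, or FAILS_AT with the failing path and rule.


arrows below run writer -> reader for Ticket
decode walk for Ticket under reader schema v1:
  severity := "AMBER"
  verified := false
  weight := 0.0
  notes := null (not supplied -> null)
  archived := true
  blob := 0xBEEF
  writer latitude: kept under "unknown"
  => decoded: {"severity": "AMBER", "verified": false, "weight": 0.0, "notes": null, "archived": true, "blob": 0xBEEF, "unknown": {"latitude": 0.25}}
remaining Ticket differences; none change what is asked:
  field verified in record Ticket: required changed to optional -> changes Ticket's schema-level verdicts only — the decode of this value is the same

decoded: {"severity": "AMBER", "verified": false, "weight": 0.0, "notes": null, "archived": true, "blob": 0xBEEF, "unknown": {"latitude": 0.25}}


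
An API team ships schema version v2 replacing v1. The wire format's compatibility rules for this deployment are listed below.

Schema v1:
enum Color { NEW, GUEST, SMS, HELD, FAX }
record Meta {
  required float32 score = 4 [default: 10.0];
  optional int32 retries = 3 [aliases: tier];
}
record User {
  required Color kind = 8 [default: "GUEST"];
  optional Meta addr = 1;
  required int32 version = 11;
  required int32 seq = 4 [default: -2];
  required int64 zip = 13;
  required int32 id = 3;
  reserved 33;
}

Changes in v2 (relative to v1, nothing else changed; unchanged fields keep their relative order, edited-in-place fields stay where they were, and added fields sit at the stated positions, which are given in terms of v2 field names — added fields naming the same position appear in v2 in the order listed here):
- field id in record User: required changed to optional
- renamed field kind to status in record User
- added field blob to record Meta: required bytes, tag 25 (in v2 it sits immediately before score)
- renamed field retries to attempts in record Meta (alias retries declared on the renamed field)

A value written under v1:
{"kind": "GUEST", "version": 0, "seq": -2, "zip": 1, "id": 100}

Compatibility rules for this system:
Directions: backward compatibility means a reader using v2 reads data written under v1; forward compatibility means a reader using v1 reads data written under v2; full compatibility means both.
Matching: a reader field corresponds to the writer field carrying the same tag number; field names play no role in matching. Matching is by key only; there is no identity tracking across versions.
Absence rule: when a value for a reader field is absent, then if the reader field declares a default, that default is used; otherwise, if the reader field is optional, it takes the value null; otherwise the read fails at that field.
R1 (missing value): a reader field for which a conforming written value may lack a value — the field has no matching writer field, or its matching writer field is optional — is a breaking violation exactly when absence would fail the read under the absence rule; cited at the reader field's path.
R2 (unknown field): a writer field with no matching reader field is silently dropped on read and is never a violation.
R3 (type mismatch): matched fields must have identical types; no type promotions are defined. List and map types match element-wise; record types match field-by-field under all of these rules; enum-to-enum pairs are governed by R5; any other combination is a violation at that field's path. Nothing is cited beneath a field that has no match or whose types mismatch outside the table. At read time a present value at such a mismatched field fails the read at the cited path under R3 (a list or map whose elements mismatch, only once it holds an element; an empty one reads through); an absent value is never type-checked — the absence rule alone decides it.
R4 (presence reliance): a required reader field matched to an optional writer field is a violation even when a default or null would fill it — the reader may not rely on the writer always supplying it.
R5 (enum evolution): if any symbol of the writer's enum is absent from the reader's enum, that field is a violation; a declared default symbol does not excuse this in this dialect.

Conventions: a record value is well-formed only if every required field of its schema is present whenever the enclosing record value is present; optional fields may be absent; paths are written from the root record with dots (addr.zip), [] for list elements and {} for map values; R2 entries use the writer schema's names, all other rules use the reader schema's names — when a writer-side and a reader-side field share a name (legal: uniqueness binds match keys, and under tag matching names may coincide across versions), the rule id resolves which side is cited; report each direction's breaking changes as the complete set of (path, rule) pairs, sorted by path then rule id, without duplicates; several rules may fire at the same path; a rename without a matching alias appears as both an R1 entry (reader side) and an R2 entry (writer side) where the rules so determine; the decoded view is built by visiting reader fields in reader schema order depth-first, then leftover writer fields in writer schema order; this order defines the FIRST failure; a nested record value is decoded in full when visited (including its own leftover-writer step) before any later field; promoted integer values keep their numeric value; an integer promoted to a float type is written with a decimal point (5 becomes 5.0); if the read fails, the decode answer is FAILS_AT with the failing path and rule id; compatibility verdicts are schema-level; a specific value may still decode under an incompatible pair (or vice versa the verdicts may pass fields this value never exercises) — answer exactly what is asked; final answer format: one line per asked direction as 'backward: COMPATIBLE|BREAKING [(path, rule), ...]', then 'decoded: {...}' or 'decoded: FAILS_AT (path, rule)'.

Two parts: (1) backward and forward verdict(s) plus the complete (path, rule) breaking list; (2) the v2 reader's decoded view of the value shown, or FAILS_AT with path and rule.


in User below, arrows point writer -> reader
backward pass over User, reader schema v2, writer schema v1:
  writer required, Color -> Color: reader status maps from writer kind
  writer optional, Meta -> Meta: reader addr maps from writer addr
  writer required, int32 -> int32: reader version maps from writer version
  writer required, int32 -> int32: reader seq maps from writer seq
  writer required, int64 -> int64: reader zip maps from writer zip
  writer required, int32 -> int32: reader id maps from writer id
  addr.blob: no writer-side match
  writer required, float32 -> float32: reader addr.score maps from writer addr.score
  writer optional, int32 -> int32: reader addr.attempts maps from writer addr.retries
  breaking: (addr.blob, R1)
  backward on User therefore BREAKING (1)
forward pass over User, reader schema v1, writer schema v2:
  writer required, Color -> Color: reader kind maps from writer status
  writer optional, Meta -> Meta: reader addr maps from writer addr
  writer required, int32 -> int32: reader version maps from writer version
  writer required, int32 -> int32: reader seq maps from writer seq
  writer required, int64 -> int64: reader zip maps from writer zip
  writer optional, int32 -> int32: reader id maps from writer id
  writer required, float32 -> float32: reader addr.score maps from writer addr.score
  writer optional, int32 -> int32: reader addr.retries maps from writer addr.attempts
  leftover writer field: addr.blob
  breaking: (id, R1)
  breaking: (id, R4)
  forward on User therefore BREAKING (2)
decode (reader v2):
  status := "GUEST" (from writer kind)
  addr := null (absent, optional -> null)
  version := 0
  seq := -2
  zip := 1
  id := 100
  => decoded: {"status": "GUEST", "addr": null, "version": 0, "seq": -2, "zip": 1, "id": 100}

backward: BREAKING [(addr.blob, R1)]; forward: BREAKING [(id, R1), (id, R4)]; decoded: {"status": "GUEST", "addr": null, "version": 0, "seq": -2, "zip": 1, "id": 100}


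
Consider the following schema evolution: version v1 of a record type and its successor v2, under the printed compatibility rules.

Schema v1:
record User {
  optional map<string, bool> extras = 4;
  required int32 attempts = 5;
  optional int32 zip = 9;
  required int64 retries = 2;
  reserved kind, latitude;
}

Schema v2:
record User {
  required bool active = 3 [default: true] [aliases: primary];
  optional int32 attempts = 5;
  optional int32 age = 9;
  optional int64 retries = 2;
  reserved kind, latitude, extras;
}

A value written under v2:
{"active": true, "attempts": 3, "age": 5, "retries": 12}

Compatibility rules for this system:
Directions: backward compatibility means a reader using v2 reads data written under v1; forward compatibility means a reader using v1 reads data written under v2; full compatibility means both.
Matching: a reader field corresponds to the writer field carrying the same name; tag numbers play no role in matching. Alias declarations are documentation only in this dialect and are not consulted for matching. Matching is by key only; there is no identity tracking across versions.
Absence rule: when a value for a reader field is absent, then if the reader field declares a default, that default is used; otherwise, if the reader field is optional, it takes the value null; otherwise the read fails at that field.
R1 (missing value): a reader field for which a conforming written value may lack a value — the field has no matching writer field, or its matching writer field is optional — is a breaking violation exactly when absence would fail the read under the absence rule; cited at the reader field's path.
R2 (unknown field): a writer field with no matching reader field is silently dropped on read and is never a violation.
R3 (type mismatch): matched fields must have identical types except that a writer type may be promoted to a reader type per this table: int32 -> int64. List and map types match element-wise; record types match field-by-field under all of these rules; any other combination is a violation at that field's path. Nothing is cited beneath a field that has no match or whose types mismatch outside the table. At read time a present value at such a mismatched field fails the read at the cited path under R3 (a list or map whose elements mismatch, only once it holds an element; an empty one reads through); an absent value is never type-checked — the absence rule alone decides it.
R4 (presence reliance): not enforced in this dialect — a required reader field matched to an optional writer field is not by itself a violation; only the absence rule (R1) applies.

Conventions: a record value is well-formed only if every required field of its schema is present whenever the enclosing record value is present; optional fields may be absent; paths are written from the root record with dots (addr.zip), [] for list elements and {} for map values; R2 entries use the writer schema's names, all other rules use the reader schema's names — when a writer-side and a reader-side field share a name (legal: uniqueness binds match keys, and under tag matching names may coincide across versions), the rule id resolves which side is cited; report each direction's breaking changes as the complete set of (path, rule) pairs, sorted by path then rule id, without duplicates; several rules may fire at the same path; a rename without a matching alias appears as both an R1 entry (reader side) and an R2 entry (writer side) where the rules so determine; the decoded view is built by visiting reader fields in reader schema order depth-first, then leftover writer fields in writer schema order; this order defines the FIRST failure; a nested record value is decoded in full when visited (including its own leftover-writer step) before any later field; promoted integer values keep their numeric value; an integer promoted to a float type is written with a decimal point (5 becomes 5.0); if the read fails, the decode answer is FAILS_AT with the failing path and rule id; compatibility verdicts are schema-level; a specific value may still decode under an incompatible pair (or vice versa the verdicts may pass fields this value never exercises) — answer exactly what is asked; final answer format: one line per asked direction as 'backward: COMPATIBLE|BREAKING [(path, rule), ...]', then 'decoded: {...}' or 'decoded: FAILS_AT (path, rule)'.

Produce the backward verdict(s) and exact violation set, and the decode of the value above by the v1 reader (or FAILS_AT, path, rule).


backward: COMPATIBLE []; decoded: {"extras": null, "attempts": 3, "zip": null, "retries": 12}

in User below, arrows point writer -> reader
checking backward for User: reader v2 against writer v1:
  active: no writer-side match
  int32 -> int32, writer required: attempts aligns to attempts
  age: no writer-side match
  int64 -> int64, writer required: retries aligns to retries
  extras (writer side), unknown to reader
  zip (writer side), unknown to reader
  nothing fires on User: backward is COMPATIBLE
decode (reader v1):
  extras := null (absent, optional -> null)
  attempts := 3
  zip := null (absent, optional -> null)
  retries := 12
  writer active: unknown -> dropped
  writer age: unknown -> dropped
  => decoded: {"extras": null, "attempts": 3, "zip": null, "retries": 12}
remaining User differences; none change what is asked:
  field retries in record User: required changed to optional -> its effect on User is confined to the forward direction, not asked
  added field active to record User: required bool, tag 3, default true (in v2 it sits immediately before attempts) -> triggers nothing under User's printed rules — same verdict
  field attempts in record User: required changed to optional -> its effect on User is confined to the forward direction, not asked
  removed field extras from record User (its key "extras" joins the reserved list) -> triggers nothing under User's printed rules — same verdict


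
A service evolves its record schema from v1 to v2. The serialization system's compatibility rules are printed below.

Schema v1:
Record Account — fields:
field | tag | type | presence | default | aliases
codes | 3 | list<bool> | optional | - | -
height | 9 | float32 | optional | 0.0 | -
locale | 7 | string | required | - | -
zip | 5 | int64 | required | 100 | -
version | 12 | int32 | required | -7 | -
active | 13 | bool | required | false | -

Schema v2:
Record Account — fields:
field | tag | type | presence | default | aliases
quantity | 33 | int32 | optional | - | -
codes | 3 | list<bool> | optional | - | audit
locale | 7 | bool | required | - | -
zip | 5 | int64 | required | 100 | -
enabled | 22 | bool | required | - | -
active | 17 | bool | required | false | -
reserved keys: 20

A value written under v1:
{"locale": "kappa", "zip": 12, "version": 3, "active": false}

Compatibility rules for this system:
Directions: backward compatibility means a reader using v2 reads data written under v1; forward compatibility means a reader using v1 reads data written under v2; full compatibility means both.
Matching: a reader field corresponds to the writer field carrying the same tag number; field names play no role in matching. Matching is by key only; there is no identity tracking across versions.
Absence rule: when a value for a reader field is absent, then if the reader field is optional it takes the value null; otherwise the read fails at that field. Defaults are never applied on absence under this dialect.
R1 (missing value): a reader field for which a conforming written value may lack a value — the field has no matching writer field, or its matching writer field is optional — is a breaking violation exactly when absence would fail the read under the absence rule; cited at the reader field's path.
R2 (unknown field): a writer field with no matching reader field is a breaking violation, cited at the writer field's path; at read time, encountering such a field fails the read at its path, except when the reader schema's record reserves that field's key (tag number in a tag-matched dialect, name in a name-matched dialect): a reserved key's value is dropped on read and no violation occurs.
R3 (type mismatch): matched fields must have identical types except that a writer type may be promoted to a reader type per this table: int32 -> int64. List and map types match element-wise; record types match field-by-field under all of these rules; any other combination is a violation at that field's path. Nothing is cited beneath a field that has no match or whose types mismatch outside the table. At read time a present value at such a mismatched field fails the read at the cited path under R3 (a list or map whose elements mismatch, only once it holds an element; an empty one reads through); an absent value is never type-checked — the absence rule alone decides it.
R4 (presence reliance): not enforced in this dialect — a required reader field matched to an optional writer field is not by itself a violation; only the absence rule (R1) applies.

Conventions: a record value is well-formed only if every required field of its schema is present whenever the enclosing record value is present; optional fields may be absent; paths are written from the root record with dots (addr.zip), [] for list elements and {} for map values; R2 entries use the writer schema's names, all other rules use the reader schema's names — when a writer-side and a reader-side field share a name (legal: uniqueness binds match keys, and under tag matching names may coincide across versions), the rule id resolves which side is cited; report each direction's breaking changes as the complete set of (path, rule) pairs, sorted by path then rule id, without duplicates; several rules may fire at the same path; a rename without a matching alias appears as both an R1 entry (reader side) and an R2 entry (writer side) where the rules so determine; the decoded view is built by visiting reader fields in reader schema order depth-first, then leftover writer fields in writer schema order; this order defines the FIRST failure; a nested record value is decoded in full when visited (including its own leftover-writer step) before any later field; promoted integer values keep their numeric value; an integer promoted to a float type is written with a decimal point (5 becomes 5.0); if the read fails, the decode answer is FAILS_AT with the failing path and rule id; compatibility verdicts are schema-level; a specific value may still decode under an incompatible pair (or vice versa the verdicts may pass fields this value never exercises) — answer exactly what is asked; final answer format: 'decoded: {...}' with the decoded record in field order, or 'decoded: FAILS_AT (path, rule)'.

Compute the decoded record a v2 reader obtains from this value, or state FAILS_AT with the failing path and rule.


decoded: FAILS_AT (locale, R3)

each type pair in Account: writer, then reader
decoding the Account value with the v2 reader:
  quantity := null (absent, optional -> null)
  codes := null (absent, optional -> null)
  read fails at locale under R3
  => FAILS_AT (locale, R3)
checking off the Account differences that do not matter here:
  added field quantity to record Account: optional int32, tag 33 (in v2 it sits immediately before codes) -> shifts the Account verdicts, not this decode
  field active in record Account: tag 13 changed to 17 -> shifts the Account verdicts, not this decode
  removed field height from record Account -> shifts the Account verdicts, not this decode
  added field enabled to record Account: required bool, tag 22 (in v2 it sits immediately before active) -> shifts the Account verdicts, not this decode
  removed field version from record Account -> shifts the Account verdicts, not this decode


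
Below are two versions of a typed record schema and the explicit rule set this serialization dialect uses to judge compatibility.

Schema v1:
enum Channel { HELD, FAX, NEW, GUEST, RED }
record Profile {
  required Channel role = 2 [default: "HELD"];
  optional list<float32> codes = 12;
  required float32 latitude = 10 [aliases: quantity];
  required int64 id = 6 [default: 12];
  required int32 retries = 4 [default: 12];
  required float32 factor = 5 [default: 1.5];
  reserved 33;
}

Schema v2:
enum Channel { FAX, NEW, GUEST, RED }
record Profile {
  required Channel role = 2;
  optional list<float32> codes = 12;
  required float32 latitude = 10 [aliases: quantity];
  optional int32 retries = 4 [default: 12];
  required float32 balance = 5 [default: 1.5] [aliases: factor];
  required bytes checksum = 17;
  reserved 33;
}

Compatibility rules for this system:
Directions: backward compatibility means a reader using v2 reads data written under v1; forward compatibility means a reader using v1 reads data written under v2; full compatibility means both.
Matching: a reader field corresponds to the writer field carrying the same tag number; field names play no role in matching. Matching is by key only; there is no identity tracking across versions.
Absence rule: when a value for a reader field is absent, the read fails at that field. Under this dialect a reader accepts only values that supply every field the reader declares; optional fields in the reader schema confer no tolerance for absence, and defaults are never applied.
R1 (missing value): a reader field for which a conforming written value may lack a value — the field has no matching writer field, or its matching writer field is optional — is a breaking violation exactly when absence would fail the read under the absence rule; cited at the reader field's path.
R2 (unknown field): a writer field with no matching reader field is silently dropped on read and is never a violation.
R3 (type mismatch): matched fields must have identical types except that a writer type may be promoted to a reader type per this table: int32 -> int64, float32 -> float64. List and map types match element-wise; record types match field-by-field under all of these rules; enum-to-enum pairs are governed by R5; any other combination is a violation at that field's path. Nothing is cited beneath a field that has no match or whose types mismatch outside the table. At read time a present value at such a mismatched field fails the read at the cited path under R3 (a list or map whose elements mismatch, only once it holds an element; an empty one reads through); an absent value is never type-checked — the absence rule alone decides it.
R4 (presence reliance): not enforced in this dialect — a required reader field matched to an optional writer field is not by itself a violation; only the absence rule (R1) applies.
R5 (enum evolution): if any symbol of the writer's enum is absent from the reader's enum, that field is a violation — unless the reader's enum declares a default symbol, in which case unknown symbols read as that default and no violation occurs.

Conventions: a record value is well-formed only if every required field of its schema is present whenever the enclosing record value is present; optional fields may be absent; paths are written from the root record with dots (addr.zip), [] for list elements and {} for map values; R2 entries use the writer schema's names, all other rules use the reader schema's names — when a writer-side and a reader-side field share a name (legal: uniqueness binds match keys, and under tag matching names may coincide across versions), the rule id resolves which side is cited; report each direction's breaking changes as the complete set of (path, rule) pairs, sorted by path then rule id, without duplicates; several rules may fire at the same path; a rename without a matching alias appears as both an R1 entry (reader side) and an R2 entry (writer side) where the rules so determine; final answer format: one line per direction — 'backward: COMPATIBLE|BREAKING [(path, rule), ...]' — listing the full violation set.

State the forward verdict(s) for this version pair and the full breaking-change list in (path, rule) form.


forward: BREAKING [(codes, R1), (id, R1), (retries, R1)]

in Profile below, arrows point writer -> reader
forward pass over Profile, reader schema v1, writer schema v2:
  role: paired with writer role (Channel -> Channel; writer required)
  codes: paired with writer codes (list<float32> -> list<float32>; writer optional)
  latitude: paired with writer latitude (float32 -> float32; writer required)
  id: no writer match
  retries: paired with writer retries (int32 -> int32; writer optional)
  factor: paired with writer balance (float32 -> float32; writer required)
  writer field checksum has no reader counterpart
  violation R1 at codes
  violation R1 at id
  violation R1 at retries
  forward on Profile therefore BREAKING (3)
the other Profile changes do not affect what is asked:
  enum Channel (field role in record Profile): symbol HELD removed (the field default referencing it is cleared) -> matters only for Profile's backward compatibility — outside the asked direction
  renamed field factor to balance in record Profile (alias factor declared on the renamed field) -> inert for the asked Profile verdict: nothing fires
  added field checksum to record Profile: required bytes, tag 17 (in v2 it sits last) -> matters only for Profile's backward compatibility — outside the asked direction


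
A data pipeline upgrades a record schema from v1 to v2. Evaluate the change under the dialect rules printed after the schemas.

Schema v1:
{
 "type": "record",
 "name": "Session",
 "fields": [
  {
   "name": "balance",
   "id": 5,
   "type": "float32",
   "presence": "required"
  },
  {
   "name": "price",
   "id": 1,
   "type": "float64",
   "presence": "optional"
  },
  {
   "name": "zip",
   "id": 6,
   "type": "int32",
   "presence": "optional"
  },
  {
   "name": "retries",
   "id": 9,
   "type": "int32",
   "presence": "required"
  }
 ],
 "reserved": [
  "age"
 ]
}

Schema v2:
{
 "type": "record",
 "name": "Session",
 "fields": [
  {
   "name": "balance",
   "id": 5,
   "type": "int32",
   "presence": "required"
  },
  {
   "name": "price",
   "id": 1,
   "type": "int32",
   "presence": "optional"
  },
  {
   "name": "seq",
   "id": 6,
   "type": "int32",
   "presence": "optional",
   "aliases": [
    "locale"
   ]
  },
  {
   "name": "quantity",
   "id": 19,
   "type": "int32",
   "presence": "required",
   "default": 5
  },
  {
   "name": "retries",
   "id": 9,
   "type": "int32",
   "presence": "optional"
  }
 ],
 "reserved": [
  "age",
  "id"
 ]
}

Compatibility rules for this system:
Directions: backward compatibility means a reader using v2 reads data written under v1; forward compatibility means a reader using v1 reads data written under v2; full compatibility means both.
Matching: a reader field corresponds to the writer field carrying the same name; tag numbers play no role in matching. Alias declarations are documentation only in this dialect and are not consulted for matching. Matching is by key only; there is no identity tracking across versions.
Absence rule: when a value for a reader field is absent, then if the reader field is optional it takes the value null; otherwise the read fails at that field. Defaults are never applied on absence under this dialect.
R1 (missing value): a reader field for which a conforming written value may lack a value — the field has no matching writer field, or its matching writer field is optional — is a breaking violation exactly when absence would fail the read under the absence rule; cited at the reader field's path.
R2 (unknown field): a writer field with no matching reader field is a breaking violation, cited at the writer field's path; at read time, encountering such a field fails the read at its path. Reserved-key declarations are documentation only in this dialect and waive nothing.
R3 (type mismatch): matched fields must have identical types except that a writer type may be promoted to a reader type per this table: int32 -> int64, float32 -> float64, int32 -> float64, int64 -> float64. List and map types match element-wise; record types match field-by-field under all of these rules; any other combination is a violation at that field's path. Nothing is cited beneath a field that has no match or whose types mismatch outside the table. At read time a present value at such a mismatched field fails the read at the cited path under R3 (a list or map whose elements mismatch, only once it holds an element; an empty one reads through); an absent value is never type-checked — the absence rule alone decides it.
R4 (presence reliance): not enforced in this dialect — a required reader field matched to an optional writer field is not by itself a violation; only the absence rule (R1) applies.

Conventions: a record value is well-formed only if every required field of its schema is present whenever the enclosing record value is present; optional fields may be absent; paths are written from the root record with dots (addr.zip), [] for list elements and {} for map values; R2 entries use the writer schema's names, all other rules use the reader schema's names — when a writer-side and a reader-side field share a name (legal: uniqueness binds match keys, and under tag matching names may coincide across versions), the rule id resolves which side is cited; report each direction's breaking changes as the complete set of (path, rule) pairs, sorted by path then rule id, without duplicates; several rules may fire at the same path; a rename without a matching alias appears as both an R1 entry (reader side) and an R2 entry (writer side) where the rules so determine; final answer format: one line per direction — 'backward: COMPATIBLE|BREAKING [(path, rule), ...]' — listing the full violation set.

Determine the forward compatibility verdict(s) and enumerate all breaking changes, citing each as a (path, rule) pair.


each type pair in Session: writer, then reader
checking forward for Session: reader v1 against writer v2:
  balance <- balance (int32 -> float32, writer required)
  price <- price (int32 -> float64, writer optional)
  zip: no writer-side match
  retries <- retries (int32 -> int32, writer optional)
  writer field seq has no reader counterpart
  writer field quantity has no reader counterpart
  R3 fires at balance
  R2 fires at quantity
  R1 fires at retries
  R2 fires at seq
  => forward verdict for Session: BREAKING, 4 violation(s)
ruling out the remaining Session differences:
  field price in record Session: type float64 changed to int32 -> affects backward compatibility only, which is not asked

forward: BREAKING [(balance, R3), (quantity, R2), (retries, R1), (seq, R2)]


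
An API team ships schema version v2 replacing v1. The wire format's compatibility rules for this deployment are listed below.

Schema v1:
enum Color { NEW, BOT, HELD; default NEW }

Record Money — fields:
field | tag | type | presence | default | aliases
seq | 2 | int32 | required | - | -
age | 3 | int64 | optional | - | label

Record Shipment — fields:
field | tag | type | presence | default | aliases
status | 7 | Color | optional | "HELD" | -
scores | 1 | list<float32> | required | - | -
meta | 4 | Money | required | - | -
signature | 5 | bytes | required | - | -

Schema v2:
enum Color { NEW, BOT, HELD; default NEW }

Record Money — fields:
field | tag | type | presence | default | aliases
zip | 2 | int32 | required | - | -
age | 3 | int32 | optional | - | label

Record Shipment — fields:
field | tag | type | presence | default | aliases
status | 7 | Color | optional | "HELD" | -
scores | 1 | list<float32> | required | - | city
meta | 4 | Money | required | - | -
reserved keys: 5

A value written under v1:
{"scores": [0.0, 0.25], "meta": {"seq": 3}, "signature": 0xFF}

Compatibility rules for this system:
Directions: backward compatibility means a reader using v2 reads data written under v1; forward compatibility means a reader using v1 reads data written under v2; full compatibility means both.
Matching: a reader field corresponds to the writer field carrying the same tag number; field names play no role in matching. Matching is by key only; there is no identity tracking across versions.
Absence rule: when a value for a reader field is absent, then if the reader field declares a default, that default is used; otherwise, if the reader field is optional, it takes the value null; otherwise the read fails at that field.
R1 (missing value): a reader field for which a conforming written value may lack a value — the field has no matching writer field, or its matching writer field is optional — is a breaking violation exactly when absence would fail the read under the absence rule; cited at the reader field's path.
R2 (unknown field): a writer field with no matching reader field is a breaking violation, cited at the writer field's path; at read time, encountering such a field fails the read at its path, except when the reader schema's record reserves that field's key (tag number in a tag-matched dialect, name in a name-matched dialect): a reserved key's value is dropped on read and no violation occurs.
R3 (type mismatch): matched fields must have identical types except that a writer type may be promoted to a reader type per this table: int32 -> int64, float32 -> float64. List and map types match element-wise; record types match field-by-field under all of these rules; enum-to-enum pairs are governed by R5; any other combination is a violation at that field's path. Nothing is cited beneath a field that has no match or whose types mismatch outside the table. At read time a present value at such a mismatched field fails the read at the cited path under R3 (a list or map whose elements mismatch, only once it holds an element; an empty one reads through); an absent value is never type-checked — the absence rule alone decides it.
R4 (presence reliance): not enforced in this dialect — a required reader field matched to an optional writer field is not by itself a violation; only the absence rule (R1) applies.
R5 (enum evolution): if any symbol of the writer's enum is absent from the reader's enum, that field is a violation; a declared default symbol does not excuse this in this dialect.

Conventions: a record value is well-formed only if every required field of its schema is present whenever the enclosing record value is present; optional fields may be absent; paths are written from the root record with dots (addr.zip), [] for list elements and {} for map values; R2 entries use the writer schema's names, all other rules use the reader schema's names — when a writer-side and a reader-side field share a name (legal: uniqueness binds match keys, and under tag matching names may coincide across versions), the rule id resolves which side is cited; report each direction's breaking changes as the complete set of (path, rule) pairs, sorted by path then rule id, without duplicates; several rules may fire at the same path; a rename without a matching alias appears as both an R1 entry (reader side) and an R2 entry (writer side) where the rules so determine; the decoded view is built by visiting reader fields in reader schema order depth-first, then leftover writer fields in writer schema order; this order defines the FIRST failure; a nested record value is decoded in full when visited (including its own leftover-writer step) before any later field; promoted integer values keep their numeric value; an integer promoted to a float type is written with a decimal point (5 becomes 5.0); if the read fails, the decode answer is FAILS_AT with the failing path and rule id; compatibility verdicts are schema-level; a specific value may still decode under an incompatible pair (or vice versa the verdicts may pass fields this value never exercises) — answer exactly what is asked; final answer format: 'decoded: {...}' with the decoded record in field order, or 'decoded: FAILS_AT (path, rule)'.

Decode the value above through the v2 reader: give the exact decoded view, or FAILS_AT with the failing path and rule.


decoded: {"status": "HELD", "scores": [0.0, 0.25], "meta": {"zip": 3, "age": null}}

in Shipment below, arrows point writer -> reader
migrating the Shipment value to v2:
  status := "HELD" (no value, default fills)
  scores := [0.0, 0.25]
  meta.zip := 3 (from writer seq)
  meta.age := null (not supplied -> null)
  writer signature: reserved -> dropped
  => decoded: {"status": "HELD", "scores": [0.0, 0.25], "meta": {"zip": 3, "age": null}}
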